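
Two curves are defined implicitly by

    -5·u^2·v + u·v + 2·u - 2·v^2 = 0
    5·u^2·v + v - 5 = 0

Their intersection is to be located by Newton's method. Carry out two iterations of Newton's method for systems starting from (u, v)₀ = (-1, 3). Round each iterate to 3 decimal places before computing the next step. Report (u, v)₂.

(-3.978, -3.811)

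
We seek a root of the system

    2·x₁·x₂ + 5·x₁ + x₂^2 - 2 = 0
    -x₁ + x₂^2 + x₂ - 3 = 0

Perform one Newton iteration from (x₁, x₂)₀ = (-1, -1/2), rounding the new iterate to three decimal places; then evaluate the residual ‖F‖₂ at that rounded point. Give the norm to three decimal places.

52.236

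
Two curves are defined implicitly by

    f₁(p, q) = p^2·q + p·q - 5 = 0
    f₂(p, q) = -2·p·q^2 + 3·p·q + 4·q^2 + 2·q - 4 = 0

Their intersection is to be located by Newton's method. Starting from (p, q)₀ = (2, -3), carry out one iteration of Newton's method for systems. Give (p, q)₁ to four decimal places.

At (2, -3): F = (-23.0000, -28.0000).
Jacobian J = [[2·p·q + q, p^2 + p], [-2·q^2 + 3·q, -4·p·q + 3·p + 8·q + 2]].
At the point, J = [[-15.0000, 6.0000], [-27.0000, 8.0000]] (det J = 42.0000).
Solving J·Δ = −F gives Δ = (0.3810, 4.7857).
Then the next iterate is (p, q)₁ = (2.3810, 1.7857).

(2.3810, 1.7857)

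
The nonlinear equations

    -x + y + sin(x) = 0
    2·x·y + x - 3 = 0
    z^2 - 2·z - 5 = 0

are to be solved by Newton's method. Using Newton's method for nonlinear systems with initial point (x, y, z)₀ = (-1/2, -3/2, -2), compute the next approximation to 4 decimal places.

(-2.1394, -0.2213, -1.5000)

At (-1/2, -3/2, -2): F = (-1.479426, -2.0000, 3.0000).
Jacobian J = [[cos(x) - 1, 1, 0], [2·y + 1, 2·x, 0], [0, 0, 2·z - 2]].
At the point, J = [[-0.122417, 1.0000, 0.0000], [-2.0000, -1.0000, 0.0000], [0.0000, 0.0000, -6.0000]] (det J = -12.734505).
Solving J·Δ = −F gives Δ = (-1.6394, 1.2787, 0.5000).
Then the next iterate is (x, y, z)₁ = (-2.1394, -0.2213, -1.5000).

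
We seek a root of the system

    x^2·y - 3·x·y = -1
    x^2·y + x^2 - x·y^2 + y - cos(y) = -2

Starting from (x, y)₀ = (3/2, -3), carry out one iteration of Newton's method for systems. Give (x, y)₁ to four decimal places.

(3.0799, 0.4444)

At (3/2, -3): F = (7.7500, -18.010008).
Jacobian J = [[2·x·y - 3·y, x^2 - 3·x], [2·x·y + 2·x - y^2, x^2 - 2·x·y + sin(y) + 1]].
At the point, J = [[0.0000, -2.2500], [-15.0000, 12.108880]] (det J = -33.7500).
Solving J·Δ = −F gives Δ = (1.5799, 3.4444).
Then the next iterate is (x, y)₁ = (3.0799, 0.4444).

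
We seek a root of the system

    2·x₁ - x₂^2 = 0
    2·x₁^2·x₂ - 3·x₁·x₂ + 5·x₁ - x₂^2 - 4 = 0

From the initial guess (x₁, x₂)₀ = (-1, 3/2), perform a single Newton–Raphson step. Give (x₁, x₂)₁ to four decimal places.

At (-1, 3/2): F = (-4.2500, -3.7500).
Jacobian J = [[2, -2·x₂], [4·x₁·x₂ - 3·x₂ + 5, 2·x₁^2 - 3·x₁ - 2·x₂]].
At the point, J = [[2.0000, -3.0000], [-5.5000, 2.0000]] (det J = -12.5000).
Solving J·Δ = −F gives Δ = (-1.5800, -2.4700).
Then the next iterate is (x₁, x₂)₁ = (-2.5800, -0.9700).

(-2.5800, -0.9700)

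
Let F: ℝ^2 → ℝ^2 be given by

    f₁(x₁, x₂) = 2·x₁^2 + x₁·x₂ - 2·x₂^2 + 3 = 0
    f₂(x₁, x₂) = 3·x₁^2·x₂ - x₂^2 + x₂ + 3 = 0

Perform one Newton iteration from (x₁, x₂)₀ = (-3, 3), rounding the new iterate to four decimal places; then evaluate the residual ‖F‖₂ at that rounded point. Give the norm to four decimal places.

24.1557

At (-3, 3): F = (-6.0000, 78.0000).
Jacobian J = [[4·x₁ + x₂, x₁ - 4·x₂], [6·x₁·x₂, 3·x₁^2 - 2·x₂ + 1]].
At the point, J = [[-9.0000, -15.0000], [-54.0000, 22.0000]] (det J = -1008.0000).
Solving J·Δ = −F gives Δ = (1.0298, -1.0179).
Then the next iterate is (x₁, x₂)₁ = (-1.9702, 1.9821).
Re-evaluating at (-1.9702, 1.9821): F = (-0.999198, 24.135061), so ‖F‖₂ = 24.1557.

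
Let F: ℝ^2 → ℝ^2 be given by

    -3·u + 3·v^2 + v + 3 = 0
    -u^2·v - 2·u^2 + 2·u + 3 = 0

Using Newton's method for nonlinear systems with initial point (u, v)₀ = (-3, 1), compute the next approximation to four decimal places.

(-2.4159, -1.0354)

At (-3, 1): F = (16.0000, -30.0000).
Jacobian J = [[-3, 6·v + 1], [-2·u·v - 4·u + 2, -u^2]].
At the point, J = [[-3.0000, 7.0000], [20.0000, -9.0000]] (det J = -113.0000).
Solving J·Δ = −F gives Δ = (0.5841, -2.0354).
Then the next iterate is (u, v)₁ = (-2.4159, -1.0354).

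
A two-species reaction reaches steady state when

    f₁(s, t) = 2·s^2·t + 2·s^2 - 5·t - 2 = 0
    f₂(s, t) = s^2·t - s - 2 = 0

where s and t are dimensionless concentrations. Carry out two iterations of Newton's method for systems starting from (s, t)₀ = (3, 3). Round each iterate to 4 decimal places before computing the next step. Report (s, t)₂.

At (3, 3): F = (55.0000, 22.0000).
Jacobian J = [[4·s·t + 4·s, 2·s^2 - 5], [2·s·t - 1, s^2]].
At the point, J = [[48.0000, 13.0000], [17.0000, 9.0000]] (det J = 211.0000).
Solving J·Δ = −F gives Δ = (-0.9905, -0.5735).
Then the next iterate is (s, t)₁ = (2.0095, 2.4265).
Round to (2.0095, 2.4265) and repeat: F = (13.540532, 5.788926), J = [[27.542207, 3.076181], [8.752104, 4.038090]].
Δ = (-0.4374, -0.4856), so (s, t)₂ = (1.5721, 1.9409).

(1.5721, 1.9409)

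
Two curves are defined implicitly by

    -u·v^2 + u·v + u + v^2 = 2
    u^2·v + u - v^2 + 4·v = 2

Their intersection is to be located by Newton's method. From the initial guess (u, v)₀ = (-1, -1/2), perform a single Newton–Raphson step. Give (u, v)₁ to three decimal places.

(2.900, -0.842)

At (-1, -1/2): F = (-2.000, -5.750).
Jacobian J = [[-v^2 + v + 1, -2·u·v + u + 2·v], [2·u·v + 1, u^2 - 2·v + 4]].
At the point, J = [[0.250, -3.000], [2.000, 6.000]] (det J = 7.500).
Solving J·Δ = −F gives Δ = (3.900, -0.342).
Then the next iterate is (u, v)₁ = (2.900, -0.842).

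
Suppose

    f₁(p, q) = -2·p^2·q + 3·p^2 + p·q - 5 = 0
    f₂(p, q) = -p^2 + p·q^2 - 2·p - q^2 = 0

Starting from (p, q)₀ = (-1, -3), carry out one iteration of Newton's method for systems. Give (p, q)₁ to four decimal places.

(-0.8533, -1.6933)

At (-1, -3): F = (7.0000, -17.0000).
Jacobian J = [[-4·p·q + 6·p + q, -2·p^2 + p], [-2·p + q^2 - 2, 2·p·q - 2·q]].
At the point, J = [[-21.0000, -3.0000], [9.0000, 12.0000]] (det J = -225.0000).
Solving J·Δ = −F gives Δ = (0.1467, 1.3067).
Then the next iterate is (p, q)₁ = (-0.8533, -1.6933).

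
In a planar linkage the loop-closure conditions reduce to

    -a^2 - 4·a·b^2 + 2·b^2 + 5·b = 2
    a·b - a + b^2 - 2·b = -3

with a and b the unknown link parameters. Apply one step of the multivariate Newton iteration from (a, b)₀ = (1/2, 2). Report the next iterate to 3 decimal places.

At (1/2, 2): F = (7.750, 3.500).
Jacobian J = [[-2·a - 4·b^2, -8·a·b + 4·b + 5], [b - 1, a + 2·b - 2]].
At the point, J = [[-17.000, 5.000], [1.000, 2.500]] (det J = -47.500).
Solving J·Δ = −F gives Δ = (0.039, -1.416).
Then the next iterate is (a, b)₁ = (0.539, 0.584).

(0.539, 0.584)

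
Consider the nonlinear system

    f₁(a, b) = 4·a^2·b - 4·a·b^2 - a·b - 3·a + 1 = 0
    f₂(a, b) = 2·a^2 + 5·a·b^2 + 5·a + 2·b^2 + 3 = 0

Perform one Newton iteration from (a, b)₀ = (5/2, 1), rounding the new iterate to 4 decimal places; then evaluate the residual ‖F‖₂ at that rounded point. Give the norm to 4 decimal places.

At (5/2, 1): F = (6.0000, 42.5000).
Jacobian J = [[8·a·b - 4·b^2 - b - 3, 4·a^2 - 8·a·b - a], [4·a + 5·b^2 + 5, 10·a·b + 4·b]].
At the point, J = [[12.0000, 2.5000], [20.0000, 29.0000]] (det J = 298.0000).
Solving J·Δ = −F gives Δ = (-0.2273, -1.3087).
Then the next iterate is (a, b)₁ = (2.2727, -0.3087).
Re-evaluating at (2.2727, -0.3087): F = (-12.360778, 25.967315), so ‖F‖₂ = 28.7592.

28.7592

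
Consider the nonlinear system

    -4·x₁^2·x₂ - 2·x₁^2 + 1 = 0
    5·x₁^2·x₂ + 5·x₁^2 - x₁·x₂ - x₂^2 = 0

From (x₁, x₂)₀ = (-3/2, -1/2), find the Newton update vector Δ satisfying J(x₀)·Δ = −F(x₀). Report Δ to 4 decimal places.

At (-3/2, -1/2): F = (1.0000, 4.6250).
Jacobian J = [[-8·x₁·x₂ - 4·x₁, -4·x₁^2], [10·x₁·x₂ + 10·x₁ - x₂, 5·x₁^2 - x₁ - 2·x₂]].
At the point, J = [[0.0000, -9.0000], [-7.0000, 13.7500]] (det J = -63.0000).
Solving J·Δ = −F gives Δ = (0.8790, 0.1111).

(0.8790, 0.1111)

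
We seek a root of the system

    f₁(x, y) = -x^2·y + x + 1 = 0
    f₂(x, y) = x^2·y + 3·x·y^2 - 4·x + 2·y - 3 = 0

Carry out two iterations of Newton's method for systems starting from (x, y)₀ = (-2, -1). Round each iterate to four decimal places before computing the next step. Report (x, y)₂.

(-0.8954, -0.4475)

At (-2, -1): F = (3.0000, -7.0000).
Jacobian J = [[-2·x·y + 1, -x^2], [2·x·y + 3·y^2 - 4, x^2 + 6·x·y + 2]].
At the point, J = [[-3.0000, -4.0000], [3.0000, 18.0000]] (det J = -42.0000).
Solving J·Δ = −F gives Δ = (0.6190, 0.2857).
Then the next iterate is (x, y)₁ = (-1.3810, -0.7143).
Round to (-1.3810, -0.7143) and repeat: F = (0.981285, -2.380745), J = [[-0.972897, -1.907161], [-0.496430, 9.825851]].
Δ = (0.4856, 0.2668), so (x, y)₂ = (-0.8954, -0.4475).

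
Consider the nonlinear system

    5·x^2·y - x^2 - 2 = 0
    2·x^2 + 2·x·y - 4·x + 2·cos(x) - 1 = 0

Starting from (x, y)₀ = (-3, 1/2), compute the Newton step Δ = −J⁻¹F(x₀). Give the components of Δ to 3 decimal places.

At (-3, 1/2): F = (11.500, 24.02002).
Jacobian J = [[10·x·y - 2·x, 5·x^2], [4·x + 2·y - 2·sin(x) - 4, 2·x]].
At the point, J = [[-9.000, 45.000], [-14.71776, -6.000]] (det J = 716.29920).
Solving J·Δ = −F gives Δ = (1.605, 0.066).

(1.605, 0.066)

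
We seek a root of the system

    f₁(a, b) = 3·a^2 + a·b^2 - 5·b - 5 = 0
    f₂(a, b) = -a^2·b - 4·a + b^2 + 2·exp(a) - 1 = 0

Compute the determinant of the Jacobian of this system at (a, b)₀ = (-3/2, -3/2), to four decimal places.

J = [[6·a + b^2, 2·a·b - 5], [-2·a·b + 2·exp(a) - 4, -a^2 + 2·b]].
At the point, J = [[-6.7500, -0.5000], [-8.053740, -5.2500]].
det J = 31.4106.

31.4106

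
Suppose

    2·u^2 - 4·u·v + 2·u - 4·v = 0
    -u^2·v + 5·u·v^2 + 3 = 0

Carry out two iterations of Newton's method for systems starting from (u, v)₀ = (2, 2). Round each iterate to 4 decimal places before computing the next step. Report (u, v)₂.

At (2, 2): F = (-12.0000, 35.0000).
Jacobian J = [[4·u - 4·v + 2, -4·u - 4], [-2·u·v + 5·v^2, -u^2 + 10·u·v]].
At the point, J = [[2.0000, -12.0000], [12.0000, 36.0000]] (det J = 216.0000).
Solving J·Δ = −F gives Δ = (0.0556, -0.9907).
Then the next iterate is (u, v)₁ = (2.0556, 1.0093).
Round to (2.0556, 1.0093) and repeat: F = (0.226114, 9.205271), J = [[6.1852, -12.2224], [0.943998, 16.521679]].
Δ = (-1.0221, -0.4988), so (u, v)₂ = (1.0335, 0.5105).

(1.0335, 0.5105)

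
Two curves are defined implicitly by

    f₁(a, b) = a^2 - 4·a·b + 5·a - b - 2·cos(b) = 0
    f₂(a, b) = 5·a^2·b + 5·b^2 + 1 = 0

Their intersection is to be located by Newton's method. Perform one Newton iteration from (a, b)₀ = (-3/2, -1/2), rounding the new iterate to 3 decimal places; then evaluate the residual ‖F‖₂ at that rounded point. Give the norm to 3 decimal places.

At (-3/2, -1/2): F = (-9.50517, -3.375).
Jacobian J = [[2·a - 4·b + 5, -4·a + 2·sin(b) - 1], [10·a·b, 5·a^2 + 10·b]].
At the point, J = [[4.000, 4.04115], [7.500, 6.250]] (det J = -5.30862).
Solving J·Δ = −F gives Δ = (-8.622, 10.886).
Then the next iterate is (a, b)₁ = (-10.122, 10.386).
Re-evaluating at (-10.122, 10.386): F = (463.11229, 5860.82711), so ‖F‖₂ = 5879.096.

5879.096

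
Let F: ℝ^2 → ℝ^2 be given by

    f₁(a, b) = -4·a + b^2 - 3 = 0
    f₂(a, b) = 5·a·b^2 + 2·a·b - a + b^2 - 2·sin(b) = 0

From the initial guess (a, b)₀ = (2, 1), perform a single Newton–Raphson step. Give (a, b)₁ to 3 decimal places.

(-0.434, 1.132)

At (2, 1): F = (-10.000, 11.31706).
Jacobian J = [[-4, 2·b], [5·b^2 + 2·b - 1, 10·a·b + 2·a + 2·b - 2·cos(b)]].
At the point, J = [[-4.000, 2.000], [6.000, 24.91940]] (det J = -111.67758).
Solving J·Δ = −F gives Δ = (-2.434, 0.132).
Then the next iterate is (a, b)₁ = (-0.434, 1.132).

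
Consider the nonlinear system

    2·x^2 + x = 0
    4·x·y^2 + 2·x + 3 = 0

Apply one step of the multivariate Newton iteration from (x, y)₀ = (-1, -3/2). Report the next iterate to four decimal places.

(-0.6667, -1.1389)

At (-1, -3/2): F = (1.0000, -8.0000).
Jacobian J = [[4·x + 1, 0], [4·y^2 + 2, 8·x·y]].
At the point, J = [[-3.0000, 0.0000], [11.0000, 12.0000]] (det J = -36.0000).
Solving J·Δ = −F gives Δ = (0.3333, 0.3611).
Then the next iterate is (x, y)₁ = (-0.6667, -1.1389).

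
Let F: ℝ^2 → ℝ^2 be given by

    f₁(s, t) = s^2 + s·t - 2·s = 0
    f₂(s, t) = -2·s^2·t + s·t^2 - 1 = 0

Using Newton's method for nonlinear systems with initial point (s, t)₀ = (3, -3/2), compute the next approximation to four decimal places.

At (3, -3/2): F = (-1.5000, 32.7500).
Jacobian J = [[2·s + t - 2, s], [-4·s·t + t^2, -2·s^2 + 2·s·t]].
At the point, J = [[2.5000, 3.0000], [20.2500, -27.0000]] (det J = -128.2500).
Solving J·Δ = −F gives Δ = (-0.4503, 0.8752).
Then the next iterate is (s, t)₁ = (2.5497, -0.6248).

(2.5497, -0.6248)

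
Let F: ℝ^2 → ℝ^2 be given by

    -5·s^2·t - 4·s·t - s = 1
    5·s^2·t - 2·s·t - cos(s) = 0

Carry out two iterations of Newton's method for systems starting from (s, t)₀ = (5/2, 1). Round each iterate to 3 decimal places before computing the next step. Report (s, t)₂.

At (5/2, 1): F = (-44.750, 27.05114).
Jacobian J = [[-10·s·t - 4·t - 1, -5·s^2 - 4·s], [10·s·t - 2·t + sin(s), 5·s^2 - 2·s]].
At the point, J = [[-30.000, -41.250], [23.59847, 26.250]] (det J = 185.93698).
Solving J·Δ = −F gives Δ = (0.316, -1.315).
Then the next iterate is (s, t)₁ = (2.816, -0.315).
Round to (2.816, -0.315) and repeat: F = (12.22168, -9.76798), J = [[9.13040, -50.91328], [-7.92053, 34.01728]].
Δ = (-0.880, 0.082), so (s, t)₂ = (1.936, -0.233).

(1.936, -0.233)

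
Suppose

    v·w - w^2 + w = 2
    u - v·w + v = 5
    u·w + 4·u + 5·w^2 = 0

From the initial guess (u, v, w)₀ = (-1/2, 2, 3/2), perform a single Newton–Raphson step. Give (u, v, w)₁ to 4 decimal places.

(2.4820, 1.8333, -0.2173)

At (-1/2, 2, 3/2): F = (0.2500, -6.5000, 8.5000).
Jacobian J = [[0, w, v - 2·w + 1], [1, -w + 1, -v], [w + 4, 0, u + 10·w]].
At the point, J = [[0.0000, 1.5000, 0.0000], [1.0000, -0.5000, -2.0000], [5.5000, 0.0000, 14.5000]] (det J = -38.2500).
Solving J·Δ = −F gives Δ = (2.9820, -0.1667, -1.7173).
Then the next iterate is (u, v, w)₁ = (2.4820, 1.8333, -0.2173).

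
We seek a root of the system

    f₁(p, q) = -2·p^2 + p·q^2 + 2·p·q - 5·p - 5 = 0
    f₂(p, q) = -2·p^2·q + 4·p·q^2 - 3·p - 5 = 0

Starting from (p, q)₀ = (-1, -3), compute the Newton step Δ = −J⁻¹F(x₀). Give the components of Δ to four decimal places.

At (-1, -3): F = (-5.0000, -32.0000).
Jacobian J = [[-4·p + q^2 + 2·q - 5, 2·p·q + 2·p], [-4·p·q + 4·q^2 - 3, -2·p^2 + 8·p·q]].
At the point, J = [[2.0000, 4.0000], [21.0000, 22.0000]] (det J = -40.0000).
Solving J·Δ = −F gives Δ = (0.4500, 1.0250).

(0.4500, 1.0250)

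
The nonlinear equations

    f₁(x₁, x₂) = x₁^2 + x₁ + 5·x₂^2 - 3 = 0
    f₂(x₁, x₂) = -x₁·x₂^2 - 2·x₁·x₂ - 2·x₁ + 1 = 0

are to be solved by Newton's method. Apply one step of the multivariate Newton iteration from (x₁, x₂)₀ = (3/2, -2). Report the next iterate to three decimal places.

(2.295, -0.804)

At (3/2, -2): F = (20.750, -2.000).
Jacobian J = [[2·x₁ + 1, 10·x₂], [-x₂^2 - 2·x₂ - 2, -2·x₁·x₂ - 2·x₁]].
At the point, J = [[4.000, -20.000], [-2.000, 3.000]] (det J = -28.000).
Solving J·Δ = −F gives Δ = (0.795, 1.196).
Then the next iterate is (x₁, x₂)₁ = (2.295, -0.804).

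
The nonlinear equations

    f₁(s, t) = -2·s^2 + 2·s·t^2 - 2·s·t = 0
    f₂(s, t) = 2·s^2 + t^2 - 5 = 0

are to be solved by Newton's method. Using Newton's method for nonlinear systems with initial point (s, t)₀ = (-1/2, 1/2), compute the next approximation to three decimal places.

(-0.333, 5.083)

At (-1/2, 1/2): F = (-0.250, -4.250).
Jacobian J = [[-4·s + 2·t^2 - 2·t, 4·s·t - 2·s], [4·s, 2·t]].
At the point, J = [[1.500, 0.000], [-2.000, 1.000]] (det J = 1.500).
Solving J·Δ = −F gives Δ = (0.167, 4.583).
Then the next iterate is (s, t)₁ = (-0.333, 5.083).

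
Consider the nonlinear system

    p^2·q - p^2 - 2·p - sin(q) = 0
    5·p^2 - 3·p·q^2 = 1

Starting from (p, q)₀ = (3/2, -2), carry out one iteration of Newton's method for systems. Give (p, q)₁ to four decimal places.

(0.8278, -1.4574)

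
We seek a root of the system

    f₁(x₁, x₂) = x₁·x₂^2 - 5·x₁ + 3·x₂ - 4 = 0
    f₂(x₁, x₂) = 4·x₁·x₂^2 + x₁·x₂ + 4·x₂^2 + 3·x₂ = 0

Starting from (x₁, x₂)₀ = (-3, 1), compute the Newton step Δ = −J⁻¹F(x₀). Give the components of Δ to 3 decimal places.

(2.532, 0.291)

At (-3, 1): F = (11.000, -8.000).
Jacobian J = [[x₂^2 - 5, 2·x₁·x₂ + 3], [4·x₂^2 + x₂, 8·x₁·x₂ + x₁ + 8·x₂ + 3]].
At the point, J = [[-4.000, -3.000], [5.000, -16.000]] (det J = 79.000).
Solving J·Δ = −F gives Δ = (2.532, 0.291).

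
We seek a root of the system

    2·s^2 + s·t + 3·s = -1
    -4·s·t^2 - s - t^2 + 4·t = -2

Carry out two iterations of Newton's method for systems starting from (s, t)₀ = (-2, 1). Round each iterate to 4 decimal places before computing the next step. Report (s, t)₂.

(-0.9021, -0.3077)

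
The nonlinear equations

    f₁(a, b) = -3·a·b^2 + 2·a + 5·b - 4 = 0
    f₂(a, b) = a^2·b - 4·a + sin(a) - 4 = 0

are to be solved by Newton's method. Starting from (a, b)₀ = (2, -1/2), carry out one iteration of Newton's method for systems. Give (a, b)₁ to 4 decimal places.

(0.3064, 0.0561)

At (2, -1/2): F = (-4.0000, -13.090703).
Jacobian J = [[-3·b^2 + 2, -6·a·b + 5], [2·a·b + cos(a) - 4, a^2]].
At the point, J = [[1.2500, 11.0000], [-6.416147, 4.0000]] (det J = 75.577615).
Solving J·Δ = −F gives Δ = (-1.6936, 0.5561).
Then the next iterate is (a, b)₁ = (0.3064, 0.0561).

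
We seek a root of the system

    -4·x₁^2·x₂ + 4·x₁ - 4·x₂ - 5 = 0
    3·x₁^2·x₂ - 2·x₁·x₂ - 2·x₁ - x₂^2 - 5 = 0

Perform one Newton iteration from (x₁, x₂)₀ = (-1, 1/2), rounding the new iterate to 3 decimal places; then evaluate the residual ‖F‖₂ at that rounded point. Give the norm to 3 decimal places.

544.315

At (-1, 1/2): F = (-13.000, -0.750).
Jacobian J = [[-8·x₁·x₂ + 4, -4·x₁^2 - 4], [6·x₁·x₂ - 2·x₂ - 2, 3·x₁^2 - 2·x₁ - 2·x₂]].
At the point, J = [[8.000, -8.000], [-6.000, 4.000]] (det J = -16.000).
Solving J·Δ = −F gives Δ = (-3.625, -5.250).
Then the next iterate is (x₁, x₂)₁ = (-4.625, -4.750).
Re-evaluating at (-4.625, -4.750): F = (401.92188, -367.06641), so ‖F‖₂ = 544.315.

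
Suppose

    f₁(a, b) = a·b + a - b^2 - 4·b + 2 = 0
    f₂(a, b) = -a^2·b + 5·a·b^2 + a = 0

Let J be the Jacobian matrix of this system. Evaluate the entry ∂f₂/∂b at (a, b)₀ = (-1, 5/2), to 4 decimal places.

∂f₂/∂b = -a^2 + 10·a·b.
At (-1, 5/2) this is -26.0000.

-26.0000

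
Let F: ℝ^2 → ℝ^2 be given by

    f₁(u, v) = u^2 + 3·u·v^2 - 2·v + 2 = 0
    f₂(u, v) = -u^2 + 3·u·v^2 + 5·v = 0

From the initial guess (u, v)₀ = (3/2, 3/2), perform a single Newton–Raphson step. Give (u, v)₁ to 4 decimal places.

At (3/2, 3/2): F = (11.3750, 15.3750).
Jacobian J = [[2·u + 3·v^2, 6·u·v - 2], [-2·u + 3·v^2, 6·u·v + 5]].
At the point, J = [[9.7500, 11.5000], [3.7500, 18.5000]] (det J = 137.2500).
Solving J·Δ = −F gives Δ = (-0.2450, -0.7814).
Then the next iterate is (u, v)₁ = (1.2550, 0.7186).

(1.2550, 0.7186)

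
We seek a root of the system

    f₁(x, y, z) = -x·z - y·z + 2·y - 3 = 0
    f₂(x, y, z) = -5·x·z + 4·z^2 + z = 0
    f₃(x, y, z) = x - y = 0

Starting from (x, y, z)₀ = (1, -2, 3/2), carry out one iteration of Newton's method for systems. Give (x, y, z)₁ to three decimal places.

(-69.000, -69.000, -64.500)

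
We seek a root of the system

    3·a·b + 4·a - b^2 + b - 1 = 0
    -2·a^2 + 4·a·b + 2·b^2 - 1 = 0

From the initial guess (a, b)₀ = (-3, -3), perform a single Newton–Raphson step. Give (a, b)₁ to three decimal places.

(-3.183, -1.542)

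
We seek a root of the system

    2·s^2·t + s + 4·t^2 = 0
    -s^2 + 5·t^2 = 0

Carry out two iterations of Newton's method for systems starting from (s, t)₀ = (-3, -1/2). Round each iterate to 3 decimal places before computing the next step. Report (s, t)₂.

At (-3, -1/2): F = (-11.000, -7.750).
Jacobian J = [[4·s·t + 1, 2·s^2 + 8·t], [-2·s, 10·t]].
At the point, J = [[7.000, 14.000], [6.000, -5.000]] (det J = -119.000).
Solving J·Δ = −F gives Δ = (1.374, 0.099).
Then the next iterate is (s, t)₁ = (-1.626, -0.401).
Round to (-1.626, -0.401) and repeat: F = (-3.10318, -1.83987), J = [[3.60810, 2.07975], [3.252, -4.010]].
Δ = (0.766, 0.163), so (s, t)₂ = (-0.860, -0.238).

(-0.860, -0.238)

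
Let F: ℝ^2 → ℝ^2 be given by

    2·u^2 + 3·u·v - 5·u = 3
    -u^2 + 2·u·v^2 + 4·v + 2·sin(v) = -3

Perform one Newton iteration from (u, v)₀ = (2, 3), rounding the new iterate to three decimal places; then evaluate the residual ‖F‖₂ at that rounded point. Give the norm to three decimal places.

At (2, 3): F = (13.000, 47.28224).
Jacobian J = [[4·u + 3·v - 5, 3·u], [-2·u + 2·v^2, 4·u·v + 2·cos(v) + 4]].
At the point, J = [[12.000, 6.000], [14.000, 26.02002]] (det J = 228.24018).
Solving J·Δ = −F gives Δ = (-0.239, -1.689).
Then the next iterate is (u, v)₁ = (1.761, 1.311).
Re-evaluating at (1.761, 1.311): F = (1.32325, 13.12910), so ‖F‖₂ = 13.196.

13.196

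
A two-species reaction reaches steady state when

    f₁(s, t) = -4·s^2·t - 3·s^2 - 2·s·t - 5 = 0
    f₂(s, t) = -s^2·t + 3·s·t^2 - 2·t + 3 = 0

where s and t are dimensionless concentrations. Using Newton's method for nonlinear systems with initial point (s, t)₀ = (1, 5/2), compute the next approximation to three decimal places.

(0.342, 2.066)

At (1, 5/2): F = (-23.000, 14.250).
Jacobian J = [[-8·s·t - 6·s - 2·t, -4·s^2 - 2·s], [-2·s·t + 3·t^2, -s^2 + 6·s·t - 2]].
At the point, J = [[-31.000, -6.000], [13.750, 12.000]] (det J = -289.500).
Solving J·Δ = −F gives Δ = (-0.658, -0.434).
Then the next iterate is (s, t)₁ = (0.342, 2.066).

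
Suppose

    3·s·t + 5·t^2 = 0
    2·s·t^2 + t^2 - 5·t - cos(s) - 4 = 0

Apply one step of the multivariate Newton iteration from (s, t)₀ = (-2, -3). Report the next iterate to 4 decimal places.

(-2.5178, -1.1206)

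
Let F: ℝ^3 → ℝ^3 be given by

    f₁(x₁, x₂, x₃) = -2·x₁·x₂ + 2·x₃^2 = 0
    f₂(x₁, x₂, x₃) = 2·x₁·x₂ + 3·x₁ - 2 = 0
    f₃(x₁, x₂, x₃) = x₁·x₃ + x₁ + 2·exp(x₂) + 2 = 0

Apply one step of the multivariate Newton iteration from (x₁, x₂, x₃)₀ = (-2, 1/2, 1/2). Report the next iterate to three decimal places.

(-0.276, -0.276, 1.663)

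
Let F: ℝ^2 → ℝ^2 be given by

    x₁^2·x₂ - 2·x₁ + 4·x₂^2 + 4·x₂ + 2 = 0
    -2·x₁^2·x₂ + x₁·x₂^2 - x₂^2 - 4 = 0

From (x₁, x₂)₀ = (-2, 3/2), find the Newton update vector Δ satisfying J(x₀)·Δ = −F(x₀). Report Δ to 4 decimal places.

(-0.0268, -1.3607)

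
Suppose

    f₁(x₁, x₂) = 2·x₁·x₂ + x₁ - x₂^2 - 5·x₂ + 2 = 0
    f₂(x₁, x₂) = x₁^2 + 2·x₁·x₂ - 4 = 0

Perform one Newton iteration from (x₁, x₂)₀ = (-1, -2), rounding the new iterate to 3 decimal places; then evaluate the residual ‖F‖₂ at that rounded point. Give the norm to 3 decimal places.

46.386

At (-1, -2): F = (11.000, 1.000).
Jacobian J = [[2·x₂ + 1, 2·x₁ - 2·x₂ - 5], [2·x₁ + 2·x₂, 2·x₁]].
At the point, J = [[-3.000, -3.000], [-6.000, -2.000]] (det J = -12.000).
Solving J·Δ = −F gives Δ = (-1.583, 5.250).
Then the next iterate is (x₁, x₂)₁ = (-2.583, 3.250).
Re-evaluating at (-2.583, 3.250): F = (-44.185, -14.11761), so ‖F‖₂ = 46.386.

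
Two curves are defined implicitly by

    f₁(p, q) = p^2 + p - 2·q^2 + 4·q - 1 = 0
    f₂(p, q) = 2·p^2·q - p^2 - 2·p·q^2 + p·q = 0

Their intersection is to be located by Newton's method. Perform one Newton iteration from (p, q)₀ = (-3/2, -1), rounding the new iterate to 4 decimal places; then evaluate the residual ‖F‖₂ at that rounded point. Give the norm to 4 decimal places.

At (-3/2, -1): F = (-6.2500, -2.2500).
Jacobian J = [[2·p + 1, -4·q + 4], [4·p·q - 2·p - 2·q^2 + q, 2·p^2 - 4·p·q + p]].
At the point, J = [[-2.0000, 8.0000], [6.0000, -3.0000]] (det J = -42.0000).
Solving J·Δ = −F gives Δ = (0.8750, 1.0000).
Then the next iterate is (p, q)₁ = (-0.6250, 0.0000).
Re-evaluating at (-0.6250, 0.0000): F = (-1.234375, -0.390625), so ‖F‖₂ = 1.2947.

1.2947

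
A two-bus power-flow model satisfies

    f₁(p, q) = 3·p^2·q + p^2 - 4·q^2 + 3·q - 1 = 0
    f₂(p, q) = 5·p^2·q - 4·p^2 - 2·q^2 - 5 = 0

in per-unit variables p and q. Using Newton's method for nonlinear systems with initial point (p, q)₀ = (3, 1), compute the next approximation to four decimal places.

At (3, 1): F = (34.0000, 2.0000).
Jacobian J = [[6·p·q + 2·p, 3·p^2 - 8·q + 3], [10·p·q - 8·p, 5·p^2 - 4·q]].
At the point, J = [[24.0000, 22.0000], [6.0000, 41.0000]] (det J = 852.0000).
Solving J·Δ = −F gives Δ = (-1.5845, 0.1831).
Then the next iterate is (p, q)₁ = (1.4155, 1.1831).

(1.4155, 1.1831)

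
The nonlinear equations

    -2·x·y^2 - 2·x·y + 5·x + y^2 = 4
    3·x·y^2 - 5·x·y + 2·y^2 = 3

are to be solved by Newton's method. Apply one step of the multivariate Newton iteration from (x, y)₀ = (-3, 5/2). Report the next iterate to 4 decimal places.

At (-3, 5/2): F = (39.7500, -9.2500).
Jacobian J = [[-2·y^2 - 2·y + 5, -4·x·y - 2·x + 2·y], [3·y^2 - 5·y, 6·x·y - 5·x + 4·y]].
At the point, J = [[-12.5000, 41.0000], [6.2500, -20.0000]] (det J = -6.2500).
Solving J·Δ = −F gives Δ = (-66.5200, -21.2500).
Then the next iterate is (x, y)₁ = (-69.5200, -18.7500).

(-69.5200, -18.7500)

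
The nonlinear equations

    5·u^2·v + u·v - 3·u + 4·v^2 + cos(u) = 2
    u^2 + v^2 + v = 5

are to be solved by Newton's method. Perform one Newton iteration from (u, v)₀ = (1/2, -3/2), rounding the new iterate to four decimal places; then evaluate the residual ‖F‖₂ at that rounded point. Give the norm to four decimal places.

At (1/2, -3/2): F = (3.752583, -4.0000).
Jacobian J = [[10·u·v + v - sin(u) - 3, 5·u^2 + u + 8·v], [2·u, 2·v + 1]].
At the point, J = [[-12.479426, -10.2500], [1.0000, -2.0000]] (det J = 35.208851).
Solving J·Δ = −F gives Δ = (1.3776, -1.3112).
Then the next iterate is (u, v)₁ = (1.8776, -2.8112).
Re-evaluating at (1.8776, -2.8112): F = (-31.154506, 3.617027), so ‖F‖₂ = 31.3638.

31.3638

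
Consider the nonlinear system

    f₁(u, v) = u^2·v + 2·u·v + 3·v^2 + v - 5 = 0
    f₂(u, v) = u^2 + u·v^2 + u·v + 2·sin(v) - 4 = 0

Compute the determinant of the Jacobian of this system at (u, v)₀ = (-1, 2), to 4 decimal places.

-48.0000

J = [[2·u·v + 2·v, u^2 + 2·u + 6·v + 1], [2·u + v^2 + v, 2·u·v + u + 2·cos(v)]].
At the point, J = [[0.0000, 12.0000], [4.0000, -5.832294]].
det J = -48.0000.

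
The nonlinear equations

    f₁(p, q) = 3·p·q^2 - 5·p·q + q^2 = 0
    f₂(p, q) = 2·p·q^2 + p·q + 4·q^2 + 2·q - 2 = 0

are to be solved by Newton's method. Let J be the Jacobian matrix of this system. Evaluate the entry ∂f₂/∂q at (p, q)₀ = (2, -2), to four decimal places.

-28.0000

∂f₂/∂q = 4·p·q + p + 8·q + 2.
At (2, -2) this is -28.0000.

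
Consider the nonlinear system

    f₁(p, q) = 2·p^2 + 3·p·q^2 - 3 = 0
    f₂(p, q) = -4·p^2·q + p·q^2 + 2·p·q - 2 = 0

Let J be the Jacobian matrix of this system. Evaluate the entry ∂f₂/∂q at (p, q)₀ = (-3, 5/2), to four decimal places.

-57.0000

∂f₂/∂q = -4·p^2 + 2·p·q + 2·p.
At (-3, 5/2) this is -57.0000.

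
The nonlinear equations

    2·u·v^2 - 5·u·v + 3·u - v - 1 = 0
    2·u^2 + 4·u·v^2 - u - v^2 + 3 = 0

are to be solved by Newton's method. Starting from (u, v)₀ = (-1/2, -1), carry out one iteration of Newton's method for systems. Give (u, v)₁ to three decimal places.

(0.093, -1.265)

At (-1/2, -1): F = (-5.000, 1.000).
Jacobian J = [[2·v^2 - 5·v + 3, 4·u·v - 5·u - 1], [4·u + 4·v^2 - 1, 8·u·v - 2·v]].
At the point, J = [[10.000, 3.500], [1.000, 6.000]] (det J = 56.500).
Solving J·Δ = −F gives Δ = (0.593, -0.265).
Then the next iterate is (u, v)₁ = (0.093, -1.265).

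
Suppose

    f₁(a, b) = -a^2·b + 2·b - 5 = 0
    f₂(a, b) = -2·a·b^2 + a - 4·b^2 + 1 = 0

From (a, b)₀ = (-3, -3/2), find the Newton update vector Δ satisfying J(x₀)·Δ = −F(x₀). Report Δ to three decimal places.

(0.525, 0.110)

At (-3, -3/2): F = (5.500, 2.500).
Jacobian J = [[-2·a·b, -a^2 + 2], [-2·b^2 + 1, -4·a·b - 8·b]].
At the point, J = [[-9.000, -7.000], [-3.500, -6.000]] (det J = 29.500).
Solving J·Δ = −F gives Δ = (0.525, 0.110).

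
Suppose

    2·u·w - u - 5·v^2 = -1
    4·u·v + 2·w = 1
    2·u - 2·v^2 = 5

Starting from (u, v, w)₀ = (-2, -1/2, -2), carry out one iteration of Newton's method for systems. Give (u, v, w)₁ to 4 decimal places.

At (-2, -1/2, -2): F = (9.7500, -1.0000, -9.5000).
Jacobian J = [[2·w - 1, -10·v, 2·u], [4·v, 4·u, 2], [2, -4·v, 0]].
At the point, J = [[-5.0000, 5.0000, -4.0000], [-2.0000, -8.0000, 2.0000], [2.0000, 2.0000, 0.0000]] (det J = -8.0000).
Solving J·Δ = −F gives Δ = (22.2500, -17.5000, -47.2500).
Then the next iterate is (u, v, w)₁ = (20.2500, -18.0000, -49.2500).

(20.2500, -18.0000, -49.2500)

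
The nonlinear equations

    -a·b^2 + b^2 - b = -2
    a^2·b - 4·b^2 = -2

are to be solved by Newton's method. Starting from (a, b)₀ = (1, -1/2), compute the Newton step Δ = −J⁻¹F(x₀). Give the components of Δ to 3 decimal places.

(5.778, 1.056)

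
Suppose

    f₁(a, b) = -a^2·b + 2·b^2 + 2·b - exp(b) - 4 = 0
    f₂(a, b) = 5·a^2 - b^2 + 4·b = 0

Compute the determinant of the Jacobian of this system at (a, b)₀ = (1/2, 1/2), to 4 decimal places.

J = [[-2·a·b, -a^2 + 4·b - exp(b) + 2], [10·a, -2·b + 4]].
At the point, J = [[-0.5000, 2.101279], [5.0000, 3.0000]].
det J = -12.0064.

-12.0064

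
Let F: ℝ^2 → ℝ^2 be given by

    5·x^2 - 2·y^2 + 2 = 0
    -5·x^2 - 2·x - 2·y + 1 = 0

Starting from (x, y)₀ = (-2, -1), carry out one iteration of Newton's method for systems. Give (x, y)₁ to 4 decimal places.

At (-2, -1): F = (20.0000, -13.0000).
Jacobian J = [[10·x, -4·y], [-10·x - 2, -2]].
At the point, J = [[-20.0000, 4.0000], [18.0000, -2.0000]] (det J = -32.0000).
Solving J·Δ = −F gives Δ = (0.3750, -3.1250).
Then the next iterate is (x, y)₁ = (-1.6250, -4.1250).

(-1.6250, -4.1250)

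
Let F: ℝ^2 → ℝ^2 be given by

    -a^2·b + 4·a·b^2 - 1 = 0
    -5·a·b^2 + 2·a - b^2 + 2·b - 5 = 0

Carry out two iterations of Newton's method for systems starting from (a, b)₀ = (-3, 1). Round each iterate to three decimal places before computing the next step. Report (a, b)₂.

(1.691, 2.940)

At (-3, 1): F = (-22.000, 5.000).
Jacobian J = [[-2·a·b + 4·b^2, -a^2 + 8·a·b], [-5·b^2 + 2, -10·a·b - 2·b + 2]].
At the point, J = [[10.000, -33.000], [-3.000, 30.000]] (det J = 201.000).
Solving J·Δ = −F gives Δ = (2.463, 0.080).
Then the next iterate is (a, b)₁ = (-0.537, 1.080).
Round to (-0.537, 1.080) and repeat: F = (-3.81687, -1.94862), J = [[5.82552, -4.92805], [-3.832, 5.63960]].
Δ = (2.228, 1.860), so (a, b)₂ = (1.691, 2.940).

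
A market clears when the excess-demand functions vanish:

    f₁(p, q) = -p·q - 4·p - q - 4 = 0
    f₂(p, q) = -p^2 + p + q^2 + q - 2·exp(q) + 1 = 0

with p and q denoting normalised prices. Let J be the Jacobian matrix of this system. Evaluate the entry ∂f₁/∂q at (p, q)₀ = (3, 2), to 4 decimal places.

-4.0000

∂f₁/∂q = -p - 1.
At (3, 2) this is -4.0000.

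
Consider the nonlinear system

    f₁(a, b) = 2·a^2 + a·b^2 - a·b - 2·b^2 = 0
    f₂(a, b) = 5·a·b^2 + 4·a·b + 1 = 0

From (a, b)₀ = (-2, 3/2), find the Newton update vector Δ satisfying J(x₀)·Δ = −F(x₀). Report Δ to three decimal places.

At (-2, 3/2): F = (2.000, -33.500).
Jacobian J = [[4·a + b^2 - b, 2·a·b - a - 4·b], [5·b^2 + 4·b, 10·a·b + 4·a]].
At the point, J = [[-7.250, -10.000], [17.250, -38.000]] (det J = 448.000).
Solving J·Δ = −F gives Δ = (0.917, -0.465).

(0.917, -0.465)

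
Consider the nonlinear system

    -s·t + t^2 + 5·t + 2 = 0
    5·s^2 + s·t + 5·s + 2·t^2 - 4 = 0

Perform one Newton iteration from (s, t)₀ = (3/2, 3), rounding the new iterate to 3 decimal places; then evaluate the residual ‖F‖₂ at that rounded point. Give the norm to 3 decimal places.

12.803

At (3/2, 3): F = (21.500, 37.250).
Jacobian J = [[-t, -s + 2·t + 5], [10·s + t + 5, s + 4·t]].
At the point, J = [[-3.000, 9.500], [23.000, 13.500]] (det J = -259.000).
Solving J·Δ = −F gives Δ = (-0.246, -2.341).
Then the next iterate is (s, t)₁ = (1.254, 0.659).
Re-evaluating at (1.254, 0.659): F = (4.90290, 11.82753), so ‖F‖₂ = 12.803.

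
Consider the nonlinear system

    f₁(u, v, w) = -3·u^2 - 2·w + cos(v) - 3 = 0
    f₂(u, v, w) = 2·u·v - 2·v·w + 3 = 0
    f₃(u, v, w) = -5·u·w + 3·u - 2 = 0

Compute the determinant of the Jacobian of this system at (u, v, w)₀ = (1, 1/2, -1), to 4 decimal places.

185.4383

J = [[-6·u, -sin(v), -2], [2·v, 2·u - 2·w, -2·v], [-5·w + 3, 0, -5·u]].
At the point, J = [[-6.0000, -0.479426, -2.0000], [1.0000, 4.0000, -1.0000], [8.0000, 0.0000, -5.0000]].
det J = 185.4383.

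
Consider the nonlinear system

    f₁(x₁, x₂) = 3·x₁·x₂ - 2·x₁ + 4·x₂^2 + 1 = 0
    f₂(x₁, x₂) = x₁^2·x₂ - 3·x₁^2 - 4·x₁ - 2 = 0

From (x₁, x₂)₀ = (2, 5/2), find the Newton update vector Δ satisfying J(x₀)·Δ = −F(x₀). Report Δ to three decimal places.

(-2.584, -0.876)

At (2, 5/2): F = (37.000, -12.000).
Jacobian J = [[3·x₂ - 2, 3·x₁ + 8·x₂], [2·x₁·x₂ - 6·x₁ - 4, x₁^2]].
At the point, J = [[5.500, 26.000], [-6.000, 4.000]] (det J = 178.000).
Solving J·Δ = −F gives Δ = (-2.584, -0.876).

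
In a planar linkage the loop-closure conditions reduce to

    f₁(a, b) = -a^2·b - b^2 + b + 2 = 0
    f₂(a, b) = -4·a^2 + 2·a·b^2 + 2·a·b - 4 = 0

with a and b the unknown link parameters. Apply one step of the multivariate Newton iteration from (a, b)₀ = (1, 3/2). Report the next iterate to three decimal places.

(0.863, 1.554)

At (1, 3/2): F = (-0.250, -0.500).
Jacobian J = [[-2·a·b, -a^2 - 2·b + 1], [-8·a + 2·b^2 + 2·b, 4·a·b + 2·a]].
At the point, J = [[-3.000, -3.000], [-0.500, 8.000]] (det J = -25.500).
Solving J·Δ = −F gives Δ = (-0.137, 0.054).
Then the next iterate is (a, b)₁ = (0.863, 1.554).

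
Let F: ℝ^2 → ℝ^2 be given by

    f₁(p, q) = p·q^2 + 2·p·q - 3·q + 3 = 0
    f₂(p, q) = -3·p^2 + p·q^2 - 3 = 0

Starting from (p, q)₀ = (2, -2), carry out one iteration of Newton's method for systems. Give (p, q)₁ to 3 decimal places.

(-0.161, -0.714)

At (2, -2): F = (9.000, -7.000).
Jacobian J = [[q^2 + 2·q, 2·p·q + 2·p - 3], [-6·p + q^2, 2·p·q]].
At the point, J = [[0.000, -7.000], [-8.000, -8.000]] (det J = -56.000).
Solving J·Δ = −F gives Δ = (-2.161, 1.286).
Then the next iterate is (p, q)₁ = (-0.161, -0.714).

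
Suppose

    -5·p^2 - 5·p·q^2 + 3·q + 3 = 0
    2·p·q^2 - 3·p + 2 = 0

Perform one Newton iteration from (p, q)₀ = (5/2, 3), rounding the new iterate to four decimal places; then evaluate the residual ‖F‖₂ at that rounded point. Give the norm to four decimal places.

37.2500

At (5/2, 3): F = (-131.7500, 39.5000).
Jacobian J = [[-10·p - 5·q^2, -10·p·q + 3], [2·q^2 - 3, 4·p·q]].
At the point, J = [[-70.0000, -72.0000], [15.0000, 30.0000]] (det J = -1020.0000).
Solving J·Δ = −F gives Δ = (-1.0868, -0.7733).
Then the next iterate is (p, q)₁ = (1.4132, 2.2267).
Re-evaluating at (1.4132, 2.2267): F = (-35.340162, 11.774236), so ‖F‖₂ = 37.2500.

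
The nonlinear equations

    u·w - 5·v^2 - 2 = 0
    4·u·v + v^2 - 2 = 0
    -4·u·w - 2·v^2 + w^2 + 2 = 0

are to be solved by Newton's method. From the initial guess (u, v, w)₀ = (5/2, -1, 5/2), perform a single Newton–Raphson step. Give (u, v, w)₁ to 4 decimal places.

(0.6786, -0.5357, 2.7643)

At (5/2, -1, 5/2): F = (-0.7500, -11.0000, -18.7500).
Jacobian J = [[w, -10·v, u], [4·v, 4·u + 2·v, 0], [-4·w, -4·v, -4·u + 2·w]].
At the point, J = [[2.5000, 10.0000, 2.5000], [-4.0000, 8.0000, 0.0000], [-10.0000, 4.0000, -5.0000]] (det J = -140.0000).
Solving J·Δ = −F gives Δ = (-1.8214, 0.4643, 0.2643).
Then the next iterate is (u, v, w)₁ = (0.6786, -0.5357, 2.7643).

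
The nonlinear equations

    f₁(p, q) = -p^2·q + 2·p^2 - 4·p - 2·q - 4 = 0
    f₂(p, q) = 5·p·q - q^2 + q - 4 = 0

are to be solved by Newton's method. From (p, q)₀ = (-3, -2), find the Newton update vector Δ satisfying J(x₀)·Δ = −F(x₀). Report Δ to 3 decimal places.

(1.529, 0.471)

At (-3, -2): F = (48.000, 20.000).
Jacobian J = [[-2·p·q + 4·p - 4, -p^2 - 2], [5·q, 5·p - 2·q + 1]].
At the point, J = [[-28.000, -11.000], [-10.000, -10.000]] (det J = 170.000).
Solving J·Δ = −F gives Δ = (1.529, 0.471).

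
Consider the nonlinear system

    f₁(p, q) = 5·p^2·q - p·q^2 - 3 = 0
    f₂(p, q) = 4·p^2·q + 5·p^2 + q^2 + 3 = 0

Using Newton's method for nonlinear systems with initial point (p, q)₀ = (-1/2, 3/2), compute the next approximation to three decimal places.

At (-1/2, 3/2): F = (0.000, 8.000).
Jacobian J = [[10·p·q - q^2, 5·p^2 - 2·p·q], [8·p·q + 10·p, 4·p^2 + 2·q]].
At the point, J = [[-9.750, 2.750], [-11.000, 4.000]] (det J = -8.750).
Solving J·Δ = −F gives Δ = (-2.514, -8.914).
Then the next iterate is (p, q)₁ = (-3.014, -7.414).

(-3.014, -7.414)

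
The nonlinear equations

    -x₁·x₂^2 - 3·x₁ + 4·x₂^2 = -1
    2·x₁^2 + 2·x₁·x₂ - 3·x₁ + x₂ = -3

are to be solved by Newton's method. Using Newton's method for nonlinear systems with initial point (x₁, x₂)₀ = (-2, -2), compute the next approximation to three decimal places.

(-0.646, -1.103)

At (-2, -2): F = (31.000, 23.000).
Jacobian J = [[-x₂^2 - 3, -2·x₁·x₂ + 8·x₂], [4·x₁ + 2·x₂ - 3, 2·x₁ + 1]].
At the point, J = [[-7.000, -24.000], [-15.000, -3.000]] (det J = -339.000).
Solving J·Δ = −F gives Δ = (1.354, 0.897).
Then the next iterate is (x₁, x₂)₁ = (-0.646, -1.103).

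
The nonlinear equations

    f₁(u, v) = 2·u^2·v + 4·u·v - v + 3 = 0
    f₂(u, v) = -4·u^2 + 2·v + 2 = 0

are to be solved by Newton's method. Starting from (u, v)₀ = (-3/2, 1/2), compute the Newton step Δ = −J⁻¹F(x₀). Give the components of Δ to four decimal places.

(0.4107, 0.5357)

At (-3/2, 1/2): F = (1.7500, -6.0000).
Jacobian J = [[4·u·v + 4·v, 2·u^2 + 4·u - 1], [-8·u, 2]].
At the point, J = [[-1.0000, -2.5000], [12.0000, 2.0000]] (det J = 28.0000).
Solving J·Δ = −F gives Δ = (0.4107, 0.5357).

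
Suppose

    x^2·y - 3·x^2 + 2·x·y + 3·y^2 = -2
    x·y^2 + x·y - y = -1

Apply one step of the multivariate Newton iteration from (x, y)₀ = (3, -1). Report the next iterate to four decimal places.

At (3, -1): F = (-37.0000, 2.0000).
Jacobian J = [[2·x·y - 6·x + 2·y, x^2 + 2·x + 6·y], [y^2 + y, 2·x·y + x - 1]].
At the point, J = [[-26.0000, 9.0000], [0.0000, -4.0000]] (det J = 104.0000).
Solving J·Δ = −F gives Δ = (-1.2500, 0.5000).
Then the next iterate is (x, y)₁ = (1.7500, -0.5000).

(1.7500, -0.5000)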